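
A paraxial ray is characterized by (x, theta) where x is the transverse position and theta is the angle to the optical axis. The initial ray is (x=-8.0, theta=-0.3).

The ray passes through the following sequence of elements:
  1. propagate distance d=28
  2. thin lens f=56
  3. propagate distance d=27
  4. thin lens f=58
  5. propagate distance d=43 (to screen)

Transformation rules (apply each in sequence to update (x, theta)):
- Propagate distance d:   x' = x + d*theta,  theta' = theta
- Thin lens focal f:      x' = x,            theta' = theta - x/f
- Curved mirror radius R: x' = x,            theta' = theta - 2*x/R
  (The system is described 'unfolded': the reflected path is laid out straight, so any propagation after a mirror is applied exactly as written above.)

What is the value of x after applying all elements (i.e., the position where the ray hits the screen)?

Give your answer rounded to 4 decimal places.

Initial: x=-8.0000 theta=-0.3000
After 1 (propagate distance d=28): x=-16.4000 theta=-0.3000
After 2 (thin lens f=56): x=-16.4000 theta=-1/140 (≈-0.0071)
After 3 (propagate distance d=27): x=-2323/140 (≈-16.5929) theta=-1/140 (≈-0.0071)
After 4 (thin lens f=58): x=-2323/140 (≈-16.5929) theta=453/1624 (≈0.2789)
After 5 (propagate distance d=43 (to screen)): x=-37339/8120 (≈-4.5984) theta=453/1624 (≈0.2789)
Rounded to 4 decimal places: x = -4.5984

Answer: -4.5984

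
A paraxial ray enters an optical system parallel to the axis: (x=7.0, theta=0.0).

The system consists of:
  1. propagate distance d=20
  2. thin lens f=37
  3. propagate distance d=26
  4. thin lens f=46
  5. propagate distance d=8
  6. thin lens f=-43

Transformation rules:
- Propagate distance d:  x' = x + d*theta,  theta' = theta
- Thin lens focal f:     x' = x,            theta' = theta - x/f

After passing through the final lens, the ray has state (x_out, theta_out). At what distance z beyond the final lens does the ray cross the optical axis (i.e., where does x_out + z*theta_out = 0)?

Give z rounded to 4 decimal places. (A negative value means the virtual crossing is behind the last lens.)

Initial: x=7.0000 theta=0.0000
After 1 (propagate distance d=20): x=7.0000 theta=0.0000
After 2 (thin lens f=37): x=7.0000 theta=-7/37 (≈-0.1892)
After 3 (propagate distance d=26): x=77/37 (≈2.0811) theta=-7/37 (≈-0.1892)
After 4 (thin lens f=46): x=77/37 (≈2.0811) theta=-399/1702 (≈-0.2344)
After 5 (propagate distance d=8): x=175/851 (≈0.2056) theta=-399/1702 (≈-0.2344)
After 6 (thin lens f=-43): x=175/851 (≈0.2056) theta=-16807/73186 (≈-0.2296)
z_focus = -x_out/theta_out = -(175/851)/(-16807/73186) = 2150/2401 ≈ 0.8955
Rounded to 4 decimal places: z = 0.8955

Answer: 0.8955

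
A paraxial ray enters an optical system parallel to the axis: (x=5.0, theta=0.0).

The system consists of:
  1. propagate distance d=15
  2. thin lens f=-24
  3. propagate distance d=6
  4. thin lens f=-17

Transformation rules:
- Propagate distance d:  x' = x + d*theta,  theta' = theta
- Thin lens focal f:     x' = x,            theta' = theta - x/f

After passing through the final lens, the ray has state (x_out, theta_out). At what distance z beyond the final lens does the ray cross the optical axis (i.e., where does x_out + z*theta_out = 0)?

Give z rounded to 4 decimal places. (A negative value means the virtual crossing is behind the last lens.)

Answer: -10.8511

Derivation:
Initial: x=5.0000 theta=0.0000
After 1 (propagate distance d=15): x=5.0000 theta=0.0000
After 2 (thin lens f=-24): x=5.0000 theta=5/24 (≈0.2083)
After 3 (propagate distance d=6): x=6.2500 theta=5/24 (≈0.2083)
After 4 (thin lens f=-17): x=6.2500 theta=235/408 (≈0.5760)
z_focus = -x_out/theta_out = -(6.2500)/(235/408) = -510/47 ≈ -10.8511
Rounded to 4 decimal places: z = -10.8511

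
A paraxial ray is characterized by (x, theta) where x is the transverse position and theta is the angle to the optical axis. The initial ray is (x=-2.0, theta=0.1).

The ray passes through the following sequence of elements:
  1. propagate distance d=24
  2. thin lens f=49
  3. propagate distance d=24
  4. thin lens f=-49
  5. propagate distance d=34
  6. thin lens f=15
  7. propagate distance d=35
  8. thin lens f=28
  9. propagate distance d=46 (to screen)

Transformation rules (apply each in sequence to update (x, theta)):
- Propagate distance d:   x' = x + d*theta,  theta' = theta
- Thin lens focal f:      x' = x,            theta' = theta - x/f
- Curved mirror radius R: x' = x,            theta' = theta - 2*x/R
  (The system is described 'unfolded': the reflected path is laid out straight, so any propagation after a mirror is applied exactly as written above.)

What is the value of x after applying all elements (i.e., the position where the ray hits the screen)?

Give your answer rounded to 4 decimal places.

Answer: -13.2383

Derivation:
Initial: x=-2.0000 theta=0.1000
After 1 (propagate distance d=24): x=0.4000 theta=0.1000
After 2 (thin lens f=49): x=0.4000 theta=9/98 (≈0.0918)
After 3 (propagate distance d=24): x=638/245 (≈2.6041) theta=9/98 (≈0.0918)
After 4 (thin lens f=-49): x=638/245 (≈2.6041) theta=3481/24010 (≈0.1450)
After 5 (propagate distance d=34): x=90439/12005 (≈7.5334) theta=3481/24010 (≈0.1450)
After 6 (thin lens f=15): x=90439/12005 (≈7.5334) theta=-128663/360150 (≈-0.3572)
After 7 (propagate distance d=35): x=-358007/72030 (≈-4.9702) theta=-128663/360150 (≈-0.3572)
After 8 (thin lens f=28): x=-358007/72030 (≈-4.9702) theta=-1812529/10084200 (≈-0.1797)
After 9 (propagate distance d=46 (to screen)): x=-66748657/5042100 (≈-13.2383) theta=-1812529/10084200 (≈-0.1797)
Rounded to 4 decimal places: x = -13.2383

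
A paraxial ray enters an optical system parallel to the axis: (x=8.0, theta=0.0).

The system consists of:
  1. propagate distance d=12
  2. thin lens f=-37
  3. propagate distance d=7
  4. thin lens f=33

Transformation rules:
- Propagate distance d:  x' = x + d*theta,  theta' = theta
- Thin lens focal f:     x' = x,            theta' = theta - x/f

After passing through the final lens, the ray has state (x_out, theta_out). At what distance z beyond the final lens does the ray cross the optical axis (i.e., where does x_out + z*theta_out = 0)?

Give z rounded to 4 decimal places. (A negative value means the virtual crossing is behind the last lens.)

Answer: 132.0000

Derivation:
Initial: x=8.0000 theta=0.0000
After 1 (propagate distance d=12): x=8.0000 theta=0.0000
After 2 (thin lens f=-37): x=8.0000 theta=8/37 (≈0.2162)
After 3 (propagate distance d=7): x=352/37 (≈9.5135) theta=8/37 (≈0.2162)
After 4 (thin lens f=33): x=352/37 (≈9.5135) theta=-8/111 (≈-0.0721)
z_focus = -x_out/theta_out = -(352/37)/(-8/111) = 132.0000
Rounded to 4 decimal places: z = 132.0000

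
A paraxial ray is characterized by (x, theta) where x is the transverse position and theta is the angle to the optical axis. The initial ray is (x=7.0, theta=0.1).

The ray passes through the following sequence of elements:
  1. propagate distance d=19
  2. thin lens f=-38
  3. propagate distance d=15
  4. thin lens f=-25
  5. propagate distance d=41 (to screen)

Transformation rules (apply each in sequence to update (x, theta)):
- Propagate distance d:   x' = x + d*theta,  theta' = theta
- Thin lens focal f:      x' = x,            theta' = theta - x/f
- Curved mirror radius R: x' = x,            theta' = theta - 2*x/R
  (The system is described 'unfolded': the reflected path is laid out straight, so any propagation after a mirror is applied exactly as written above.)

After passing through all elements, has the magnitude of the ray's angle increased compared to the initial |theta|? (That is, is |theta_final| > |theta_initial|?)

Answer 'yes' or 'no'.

Initial: x=7.0000 theta=0.1000
After 1 (propagate distance d=19): x=8.9000 theta=0.1000
After 2 (thin lens f=-38): x=8.9000 theta=127/380 (≈0.3342)
After 3 (propagate distance d=15): x=5287/380 (≈13.9132) theta=127/380 (≈0.3342)
After 4 (thin lens f=-25): x=5287/380 (≈13.9132) theta=4231/4750 (≈0.8907)
After 5 (propagate distance d=41 (to screen)): x=479117/9500 (≈50.4334) theta=4231/4750 (≈0.8907)
|theta_initial|=0.1000 |theta_final|=4231/4750 (≈0.8907) -> increased

Answer: yes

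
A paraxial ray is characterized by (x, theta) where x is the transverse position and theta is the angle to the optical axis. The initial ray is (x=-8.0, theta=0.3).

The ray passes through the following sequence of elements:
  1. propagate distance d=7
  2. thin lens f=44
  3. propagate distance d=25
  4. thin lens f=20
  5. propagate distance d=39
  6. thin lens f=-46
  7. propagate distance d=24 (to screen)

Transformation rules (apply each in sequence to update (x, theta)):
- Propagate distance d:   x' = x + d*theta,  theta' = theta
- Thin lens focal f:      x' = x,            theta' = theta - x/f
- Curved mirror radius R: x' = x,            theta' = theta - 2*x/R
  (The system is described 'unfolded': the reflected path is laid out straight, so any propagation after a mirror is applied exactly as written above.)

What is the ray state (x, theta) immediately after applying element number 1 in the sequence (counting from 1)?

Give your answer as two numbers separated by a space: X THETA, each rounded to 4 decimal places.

Answer: -5.9000 0.3000

Derivation:
Initial: x=-8.0000 theta=0.3000
After 1 (propagate distance d=7): x=-5.9000 theta=0.3000
Rounded to 4 decimal places: x = -5.9000, theta = 0.3000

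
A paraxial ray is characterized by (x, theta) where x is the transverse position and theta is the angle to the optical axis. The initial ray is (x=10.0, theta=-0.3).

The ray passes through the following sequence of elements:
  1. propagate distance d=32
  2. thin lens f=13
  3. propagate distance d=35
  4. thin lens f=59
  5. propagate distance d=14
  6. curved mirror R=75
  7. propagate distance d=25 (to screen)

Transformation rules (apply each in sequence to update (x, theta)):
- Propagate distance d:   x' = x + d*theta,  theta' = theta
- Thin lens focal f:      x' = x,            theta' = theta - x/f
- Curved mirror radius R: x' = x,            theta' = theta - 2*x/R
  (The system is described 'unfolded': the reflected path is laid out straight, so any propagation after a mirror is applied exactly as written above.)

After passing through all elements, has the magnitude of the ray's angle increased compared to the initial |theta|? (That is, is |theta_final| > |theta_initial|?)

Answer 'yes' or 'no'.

Answer: no

Derivation:
Initial: x=10.0000 theta=-0.3000
After 1 (propagate distance d=32): x=0.4000 theta=-0.3000
After 2 (thin lens f=13): x=0.4000 theta=-43/130 (≈-0.3308)
After 3 (propagate distance d=35): x=-1453/130 (≈-11.1769) theta=-43/130 (≈-0.3308)
After 4 (thin lens f=59): x=-1453/130 (≈-11.1769) theta=-542/3835 (≈-0.1413)
After 5 (propagate distance d=14): x=-100903/7670 (≈-13.1555) theta=-542/3835 (≈-0.1413)
After 6 (curved mirror R=75): x=-100903/7670 (≈-13.1555) theta=60253/287625 (≈0.2095)
After 7 (propagate distance d=25 (to screen)): x=-182203/23010 (≈-7.9184) theta=60253/287625 (≈0.2095)
|theta_initial|=0.3000 |theta_final|=60253/287625 (≈0.2095) -> not increased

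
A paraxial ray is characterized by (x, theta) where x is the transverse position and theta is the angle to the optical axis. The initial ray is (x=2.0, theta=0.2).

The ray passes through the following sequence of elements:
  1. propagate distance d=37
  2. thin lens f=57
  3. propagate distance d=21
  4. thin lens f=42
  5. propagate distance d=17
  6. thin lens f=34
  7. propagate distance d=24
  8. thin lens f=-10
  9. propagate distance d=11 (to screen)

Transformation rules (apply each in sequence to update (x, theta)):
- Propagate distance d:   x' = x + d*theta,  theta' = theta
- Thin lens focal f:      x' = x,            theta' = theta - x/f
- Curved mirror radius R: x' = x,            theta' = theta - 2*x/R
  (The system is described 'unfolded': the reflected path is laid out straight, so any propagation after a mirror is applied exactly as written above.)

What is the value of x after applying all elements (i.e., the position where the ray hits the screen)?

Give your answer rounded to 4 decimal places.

Answer: -10.7146

Derivation:
Initial: x=2.0000 theta=0.2000
After 1 (propagate distance d=37): x=9.4000 theta=0.2000
After 2 (thin lens f=57): x=9.4000 theta=2/57 (≈0.0351)
After 3 (propagate distance d=21): x=963/95 (≈10.1368) theta=2/57 (≈0.0351)
After 4 (thin lens f=42): x=963/95 (≈10.1368) theta=-823/3990 (≈-0.2063)
After 5 (propagate distance d=17): x=5291/798 (≈6.6303) theta=-823/3990 (≈-0.2063)
After 6 (thin lens f=34): x=5291/798 (≈6.6303) theta=-54437/135660 (≈-0.4013)
After 7 (propagate distance d=24): x=-10711/3570 (≈-3.0003) theta=-54437/135660 (≈-0.4013)
After 8 (thin lens f=-10): x=-10711/3570 (≈-3.0003) theta=-13991/19950 (≈-0.7013)
After 9 (propagate distance d=11 (to screen)): x=-1816931/169575 (≈-10.7146) theta=-13991/19950 (≈-0.7013)
Rounded to 4 decimal places: x = -10.7146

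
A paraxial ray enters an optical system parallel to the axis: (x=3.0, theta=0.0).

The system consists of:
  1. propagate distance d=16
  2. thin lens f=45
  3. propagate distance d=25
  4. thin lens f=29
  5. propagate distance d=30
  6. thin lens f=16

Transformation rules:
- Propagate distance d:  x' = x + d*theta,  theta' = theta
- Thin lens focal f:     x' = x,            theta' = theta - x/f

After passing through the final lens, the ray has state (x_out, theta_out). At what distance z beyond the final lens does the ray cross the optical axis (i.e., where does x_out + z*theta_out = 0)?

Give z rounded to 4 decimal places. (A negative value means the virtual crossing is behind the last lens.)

Initial: x=3.0000 theta=0.0000
After 1 (propagate distance d=16): x=3.0000 theta=0.0000
After 2 (thin lens f=45): x=3.0000 theta=-1/15 (≈-0.0667)
After 3 (propagate distance d=25): x=4/3 (≈1.3333) theta=-1/15 (≈-0.0667)
After 4 (thin lens f=29): x=4/3 (≈1.3333) theta=-49/435 (≈-0.1126)
After 5 (propagate distance d=30): x=-178/87 (≈-2.0460) theta=-49/435 (≈-0.1126)
After 6 (thin lens f=16): x=-178/87 (≈-2.0460) theta=53/3480 (≈0.0152)
z_focus = -x_out/theta_out = -(-178/87)/(53/3480) = 7120/53 ≈ 134.3396
Rounded to 4 decimal places: z = 134.3396

Answer: 134.3396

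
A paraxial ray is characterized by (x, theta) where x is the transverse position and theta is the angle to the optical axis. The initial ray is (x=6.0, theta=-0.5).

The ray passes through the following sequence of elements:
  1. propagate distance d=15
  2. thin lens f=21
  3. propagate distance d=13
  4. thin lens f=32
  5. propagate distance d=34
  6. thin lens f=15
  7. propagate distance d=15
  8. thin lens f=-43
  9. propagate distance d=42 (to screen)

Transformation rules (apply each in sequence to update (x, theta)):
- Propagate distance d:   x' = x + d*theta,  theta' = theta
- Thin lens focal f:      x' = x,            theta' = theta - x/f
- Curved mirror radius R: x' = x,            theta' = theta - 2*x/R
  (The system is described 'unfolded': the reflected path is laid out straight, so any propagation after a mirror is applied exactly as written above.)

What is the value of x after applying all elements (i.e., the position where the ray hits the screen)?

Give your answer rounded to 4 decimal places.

Initial: x=6.0000 theta=-0.5000
After 1 (propagate distance d=15): x=-1.5000 theta=-0.5000
After 2 (thin lens f=21): x=-1.5000 theta=-3/7 (≈-0.4286)
After 3 (propagate distance d=13): x=-99/14 (≈-7.0714) theta=-3/7 (≈-0.4286)
After 4 (thin lens f=32): x=-99/14 (≈-7.0714) theta=-93/448 (≈-0.2076)
After 5 (propagate distance d=34): x=-3165/224 (≈-14.1295) theta=-93/448 (≈-0.2076)
After 6 (thin lens f=15): x=-3165/224 (≈-14.1295) theta=47/64 (≈0.7344)
After 7 (propagate distance d=15): x=-1395/448 (≈-3.1138) theta=47/64 (≈0.7344)
After 8 (thin lens f=-43): x=-1395/448 (≈-3.1138) theta=797/1204 (≈0.6620)
After 9 (propagate distance d=42 (to screen)): x=475599/19264 (≈24.6885) theta=797/1204 (≈0.6620)
Rounded to 4 decimal places: x = 24.6885

Answer: 24.6885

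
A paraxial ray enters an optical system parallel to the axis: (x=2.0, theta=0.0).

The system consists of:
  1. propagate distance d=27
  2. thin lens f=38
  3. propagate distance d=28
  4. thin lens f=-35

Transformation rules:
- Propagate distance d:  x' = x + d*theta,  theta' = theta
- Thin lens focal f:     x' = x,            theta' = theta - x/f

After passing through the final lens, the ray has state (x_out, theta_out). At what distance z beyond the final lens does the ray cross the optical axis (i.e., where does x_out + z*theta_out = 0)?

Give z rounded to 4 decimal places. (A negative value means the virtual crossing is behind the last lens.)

Answer: 14.0000

Derivation:
Initial: x=2.0000 theta=0.0000
After 1 (propagate distance d=27): x=2.0000 theta=0.0000
After 2 (thin lens f=38): x=2.0000 theta=-1/19 (≈-0.0526)
After 3 (propagate distance d=28): x=10/19 (≈0.5263) theta=-1/19 (≈-0.0526)
After 4 (thin lens f=-35): x=10/19 (≈0.5263) theta=-5/133 (≈-0.0376)
z_focus = -x_out/theta_out = -(10/19)/(-5/133) = 14.0000
Rounded to 4 decimal places: z = 14.0000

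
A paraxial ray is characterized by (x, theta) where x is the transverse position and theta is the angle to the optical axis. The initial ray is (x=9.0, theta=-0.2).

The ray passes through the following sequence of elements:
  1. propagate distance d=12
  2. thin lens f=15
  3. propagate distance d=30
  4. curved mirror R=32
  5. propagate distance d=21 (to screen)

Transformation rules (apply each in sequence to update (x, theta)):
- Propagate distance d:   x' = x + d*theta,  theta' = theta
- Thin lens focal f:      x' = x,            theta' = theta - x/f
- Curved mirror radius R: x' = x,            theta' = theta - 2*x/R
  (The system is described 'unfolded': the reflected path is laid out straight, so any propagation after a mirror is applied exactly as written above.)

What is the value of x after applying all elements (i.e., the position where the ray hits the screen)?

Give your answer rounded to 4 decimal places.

Answer: -9.5025

Derivation:
Initial: x=9.0000 theta=-0.2000
After 1 (propagate distance d=12): x=6.6000 theta=-0.2000
After 2 (thin lens f=15): x=6.6000 theta=-0.6400
After 3 (propagate distance d=30): x=-12.6000 theta=-0.6400
After 4 (curved mirror R=32): x=-12.6000 theta=0.1475
After 5 (propagate distance d=21 (to screen)): x=-9.5025 theta=0.1475
Rounded to 4 decimal places: x = -9.5025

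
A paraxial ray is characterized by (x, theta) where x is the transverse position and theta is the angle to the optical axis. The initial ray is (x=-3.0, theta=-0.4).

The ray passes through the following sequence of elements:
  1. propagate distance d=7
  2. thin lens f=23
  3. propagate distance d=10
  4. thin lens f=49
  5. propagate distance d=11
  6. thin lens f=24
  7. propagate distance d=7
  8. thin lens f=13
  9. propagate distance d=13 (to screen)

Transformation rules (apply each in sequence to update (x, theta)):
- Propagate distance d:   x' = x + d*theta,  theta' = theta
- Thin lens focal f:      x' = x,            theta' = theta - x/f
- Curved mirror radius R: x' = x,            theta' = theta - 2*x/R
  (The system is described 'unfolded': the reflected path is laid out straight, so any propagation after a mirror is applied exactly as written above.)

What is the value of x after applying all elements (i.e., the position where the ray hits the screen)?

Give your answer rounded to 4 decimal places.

Initial: x=-3.0000 theta=-0.4000
After 1 (propagate distance d=7): x=-5.8000 theta=-0.4000
After 2 (thin lens f=23): x=-5.8000 theta=-17/115 (≈-0.1478)
After 3 (propagate distance d=10): x=-837/115 (≈-7.2783) theta=-17/115 (≈-0.1478)
After 4 (thin lens f=49): x=-837/115 (≈-7.2783) theta=4/5635 (≈0.0007)
After 5 (propagate distance d=11): x=-40969/5635 (≈-7.2705) theta=4/5635 (≈0.0007)
After 6 (thin lens f=24): x=-40969/5635 (≈-7.2705) theta=8213/27048 (≈0.3036)
After 7 (propagate distance d=7): x=-695801/135240 (≈-5.1449) theta=8213/27048 (≈0.3036)
After 8 (thin lens f=13): x=-695801/135240 (≈-5.1449) theta=204941/293020 (≈0.6994)
After 9 (propagate distance d=13 (to screen)): x=106769/27048 (≈3.9474) theta=204941/293020 (≈0.6994)
Rounded to 4 decimal places: x = 3.9474

Answer: 3.9474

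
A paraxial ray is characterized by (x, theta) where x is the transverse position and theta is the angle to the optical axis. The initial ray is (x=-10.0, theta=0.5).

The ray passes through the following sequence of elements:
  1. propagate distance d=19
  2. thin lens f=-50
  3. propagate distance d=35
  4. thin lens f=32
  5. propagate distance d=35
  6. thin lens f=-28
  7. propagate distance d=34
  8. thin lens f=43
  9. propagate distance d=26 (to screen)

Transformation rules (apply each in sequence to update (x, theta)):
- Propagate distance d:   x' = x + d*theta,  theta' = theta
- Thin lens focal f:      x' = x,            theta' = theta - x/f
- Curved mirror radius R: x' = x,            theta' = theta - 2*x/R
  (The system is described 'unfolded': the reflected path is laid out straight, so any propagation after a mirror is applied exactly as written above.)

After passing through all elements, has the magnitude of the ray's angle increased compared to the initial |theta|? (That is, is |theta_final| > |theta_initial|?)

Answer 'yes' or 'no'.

Answer: no

Derivation:
Initial: x=-10.0000 theta=0.5000
After 1 (propagate distance d=19): x=-0.5000 theta=0.5000
After 2 (thin lens f=-50): x=-0.5000 theta=0.4900
After 3 (propagate distance d=35): x=16.6500 theta=0.4900
After 4 (thin lens f=32): x=16.6500 theta=-97/3200 (≈-0.0303)
After 5 (propagate distance d=35): x=9977/640 (≈15.5891) theta=-97/3200 (≈-0.0303)
After 6 (thin lens f=-28): x=9977/640 (≈15.5891) theta=47169/89600 (≈0.5264)
After 7 (propagate distance d=34): x=1500263/44800 (≈33.4880) theta=47169/89600 (≈0.5264)
After 8 (thin lens f=43): x=1500263/44800 (≈33.4880) theta=-972259/3852800 (≈-0.2524)
After 9 (propagate distance d=26 (to screen)): x=25935971/963200 (≈26.9269) theta=-972259/3852800 (≈-0.2524)
|theta_initial|=0.5000 |theta_final|=972259/3852800 (≈0.2524) -> not increased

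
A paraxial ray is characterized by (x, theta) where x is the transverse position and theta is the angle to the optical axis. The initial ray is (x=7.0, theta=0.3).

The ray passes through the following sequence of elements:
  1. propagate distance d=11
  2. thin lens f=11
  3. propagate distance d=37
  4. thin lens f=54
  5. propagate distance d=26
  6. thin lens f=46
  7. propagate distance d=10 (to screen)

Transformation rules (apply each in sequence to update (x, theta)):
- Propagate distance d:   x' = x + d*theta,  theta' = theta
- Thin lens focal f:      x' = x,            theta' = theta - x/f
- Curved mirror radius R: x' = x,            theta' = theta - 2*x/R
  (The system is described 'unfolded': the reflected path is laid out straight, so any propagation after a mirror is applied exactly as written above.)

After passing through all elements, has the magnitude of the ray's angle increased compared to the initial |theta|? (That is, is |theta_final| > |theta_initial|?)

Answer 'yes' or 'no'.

Initial: x=7.0000 theta=0.3000
After 1 (propagate distance d=11): x=10.3000 theta=0.3000
After 2 (thin lens f=11): x=10.3000 theta=-7/11 (≈-0.6364)
After 3 (propagate distance d=37): x=-1457/110 (≈-13.2455) theta=-7/11 (≈-0.6364)
After 4 (thin lens f=54): x=-1457/110 (≈-13.2455) theta=-2323/5940 (≈-0.3911)
After 5 (propagate distance d=26): x=-34769/1485 (≈-23.4135) theta=-2323/5940 (≈-0.3911)
After 6 (thin lens f=46): x=-34769/1485 (≈-23.4135) theta=16109/136620 (≈0.1179)
After 7 (propagate distance d=10 (to screen)): x=-1518829/68310 (≈-22.2344) theta=16109/136620 (≈0.1179)
|theta_initial|=0.3000 |theta_final|=16109/136620 (≈0.1179) -> not increased

Answer: no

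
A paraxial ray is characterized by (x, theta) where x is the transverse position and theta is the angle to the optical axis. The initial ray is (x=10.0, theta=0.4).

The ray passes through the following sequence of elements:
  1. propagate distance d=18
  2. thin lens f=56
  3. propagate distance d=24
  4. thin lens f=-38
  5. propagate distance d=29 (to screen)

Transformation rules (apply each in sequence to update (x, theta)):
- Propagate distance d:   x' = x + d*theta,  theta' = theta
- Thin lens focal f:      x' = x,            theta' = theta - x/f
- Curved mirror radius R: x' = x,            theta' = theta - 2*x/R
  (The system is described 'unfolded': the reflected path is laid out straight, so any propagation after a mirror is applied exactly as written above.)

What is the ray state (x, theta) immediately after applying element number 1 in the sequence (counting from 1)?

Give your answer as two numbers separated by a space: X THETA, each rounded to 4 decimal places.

Initial: x=10.0000 theta=0.4000
After 1 (propagate distance d=18): x=17.2000 theta=0.4000
Rounded to 4 decimal places: x = 17.2000, theta = 0.4000

Answer: 17.2000 0.4000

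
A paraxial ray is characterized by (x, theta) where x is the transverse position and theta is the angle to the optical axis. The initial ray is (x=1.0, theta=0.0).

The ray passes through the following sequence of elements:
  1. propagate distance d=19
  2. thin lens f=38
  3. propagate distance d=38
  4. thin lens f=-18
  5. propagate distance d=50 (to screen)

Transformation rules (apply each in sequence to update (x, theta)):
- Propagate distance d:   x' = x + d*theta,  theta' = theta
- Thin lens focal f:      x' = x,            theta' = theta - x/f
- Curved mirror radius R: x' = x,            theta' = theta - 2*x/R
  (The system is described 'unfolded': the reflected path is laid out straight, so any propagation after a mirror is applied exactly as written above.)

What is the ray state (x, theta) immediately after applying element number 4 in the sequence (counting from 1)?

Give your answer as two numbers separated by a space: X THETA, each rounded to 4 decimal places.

Initial: x=1.0000 theta=0.0000
After 1 (propagate distance d=19): x=1.0000 theta=0.0000
After 2 (thin lens f=38): x=1.0000 theta=-1/38 (≈-0.0263)
After 3 (propagate distance d=38): x=0.0000 theta=-1/38 (≈-0.0263)
After 4 (thin lens f=-18): x=0.0000 theta=-1/38 (≈-0.0263)
Rounded to 4 decimal places: x = 0.0000, theta = -0.0263

Answer: 0.0000 -0.0263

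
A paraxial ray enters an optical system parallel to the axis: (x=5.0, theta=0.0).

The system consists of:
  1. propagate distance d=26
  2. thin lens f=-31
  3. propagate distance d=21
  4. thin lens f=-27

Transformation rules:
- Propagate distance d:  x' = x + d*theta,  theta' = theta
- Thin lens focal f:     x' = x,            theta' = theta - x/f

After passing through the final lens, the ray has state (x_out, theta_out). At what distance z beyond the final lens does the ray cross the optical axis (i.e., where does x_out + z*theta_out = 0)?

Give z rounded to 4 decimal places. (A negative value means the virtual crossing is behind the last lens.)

Answer: -17.7722

Derivation:
Initial: x=5.0000 theta=0.0000
After 1 (propagate distance d=26): x=5.0000 theta=0.0000
After 2 (thin lens f=-31): x=5.0000 theta=5/31 (≈0.1613)
After 3 (propagate distance d=21): x=260/31 (≈8.3871) theta=5/31 (≈0.1613)
After 4 (thin lens f=-27): x=260/31 (≈8.3871) theta=395/837 (≈0.4719)
z_focus = -x_out/theta_out = -(260/31)/(395/837) = -1404/79 ≈ -17.7722
Rounded to 4 decimal places: z = -17.7722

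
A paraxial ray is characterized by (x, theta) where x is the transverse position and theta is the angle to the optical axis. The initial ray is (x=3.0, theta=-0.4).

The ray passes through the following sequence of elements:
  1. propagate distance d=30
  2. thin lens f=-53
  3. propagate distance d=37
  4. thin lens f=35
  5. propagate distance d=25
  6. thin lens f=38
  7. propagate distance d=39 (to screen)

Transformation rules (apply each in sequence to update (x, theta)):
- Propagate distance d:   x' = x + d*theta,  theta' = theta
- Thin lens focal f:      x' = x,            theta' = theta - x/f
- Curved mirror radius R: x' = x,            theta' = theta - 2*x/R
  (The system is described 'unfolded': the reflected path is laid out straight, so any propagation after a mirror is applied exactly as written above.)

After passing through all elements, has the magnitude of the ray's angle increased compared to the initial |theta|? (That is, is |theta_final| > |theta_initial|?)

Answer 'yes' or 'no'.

Answer: yes

Derivation:
Initial: x=3.0000 theta=-0.4000
After 1 (propagate distance d=30): x=-9.0000 theta=-0.4000
After 2 (thin lens f=-53): x=-9.0000 theta=-151/265 (≈-0.5698)
After 3 (propagate distance d=37): x=-7972/265 (≈-30.0830) theta=-151/265 (≈-0.5698)
After 4 (thin lens f=35): x=-7972/265 (≈-30.0830) theta=2687/9275 (≈0.2897)
After 5 (propagate distance d=25): x=-42369/1855 (≈-22.8404) theta=2687/9275 (≈0.2897)
After 6 (thin lens f=38): x=-42369/1855 (≈-22.8404) theta=313951/352450 (≈0.8908)
After 7 (propagate distance d=39 (to screen)): x=4193979/352450 (≈11.8995) theta=313951/352450 (≈0.8908)
|theta_initial|=0.4000 |theta_final|=313951/352450 (≈0.8908) -> increased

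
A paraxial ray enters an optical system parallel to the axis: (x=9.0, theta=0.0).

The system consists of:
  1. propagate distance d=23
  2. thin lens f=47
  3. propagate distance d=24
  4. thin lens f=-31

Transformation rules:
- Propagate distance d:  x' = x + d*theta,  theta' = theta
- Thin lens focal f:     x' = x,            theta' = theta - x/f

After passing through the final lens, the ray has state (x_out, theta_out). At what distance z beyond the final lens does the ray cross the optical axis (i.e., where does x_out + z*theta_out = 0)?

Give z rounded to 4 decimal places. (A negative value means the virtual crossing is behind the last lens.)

Initial: x=9.0000 theta=0.0000
After 1 (propagate distance d=23): x=9.0000 theta=0.0000
After 2 (thin lens f=47): x=9.0000 theta=-9/47 (≈-0.1915)
After 3 (propagate distance d=24): x=207/47 (≈4.4043) theta=-9/47 (≈-0.1915)
After 4 (thin lens f=-31): x=207/47 (≈4.4043) theta=-72/1457 (≈-0.0494)
z_focus = -x_out/theta_out = -(207/47)/(-72/1457) = 89.1250
Rounded to 4 decimal places: z = 89.1250

Answer: 89.1250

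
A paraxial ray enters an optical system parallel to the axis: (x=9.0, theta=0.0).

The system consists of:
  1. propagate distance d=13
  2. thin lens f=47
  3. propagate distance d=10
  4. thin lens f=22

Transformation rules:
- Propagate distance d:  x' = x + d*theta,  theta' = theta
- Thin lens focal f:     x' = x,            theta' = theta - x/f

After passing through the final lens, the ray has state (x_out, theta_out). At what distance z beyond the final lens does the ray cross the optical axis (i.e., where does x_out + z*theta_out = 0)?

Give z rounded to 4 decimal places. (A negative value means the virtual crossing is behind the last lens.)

Answer: 13.7966

Derivation:
Initial: x=9.0000 theta=0.0000
After 1 (propagate distance d=13): x=9.0000 theta=0.0000
After 2 (thin lens f=47): x=9.0000 theta=-9/47 (≈-0.1915)
After 3 (propagate distance d=10): x=333/47 (≈7.0851) theta=-9/47 (≈-0.1915)
After 4 (thin lens f=22): x=333/47 (≈7.0851) theta=-531/1034 (≈-0.5135)
z_focus = -x_out/theta_out = -(333/47)/(-531/1034) = 814/59 ≈ 13.7966
Rounded to 4 decimal places: z = 13.7966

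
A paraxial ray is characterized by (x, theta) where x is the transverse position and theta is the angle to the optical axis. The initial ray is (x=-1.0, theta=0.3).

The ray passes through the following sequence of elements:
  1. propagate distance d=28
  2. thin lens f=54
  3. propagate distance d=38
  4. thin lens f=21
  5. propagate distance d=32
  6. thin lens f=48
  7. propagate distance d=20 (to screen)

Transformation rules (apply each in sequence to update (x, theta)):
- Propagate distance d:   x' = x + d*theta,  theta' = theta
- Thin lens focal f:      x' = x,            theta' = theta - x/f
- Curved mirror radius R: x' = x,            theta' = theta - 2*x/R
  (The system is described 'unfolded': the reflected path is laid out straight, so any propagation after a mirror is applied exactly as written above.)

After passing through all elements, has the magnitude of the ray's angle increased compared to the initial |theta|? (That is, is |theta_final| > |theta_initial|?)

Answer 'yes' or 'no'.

Answer: yes

Derivation:
Initial: x=-1.0000 theta=0.3000
After 1 (propagate distance d=28): x=7.4000 theta=0.3000
After 2 (thin lens f=54): x=7.4000 theta=22/135 (≈0.1630)
After 3 (propagate distance d=38): x=367/27 (≈13.5926) theta=22/135 (≈0.1630)
After 4 (thin lens f=21): x=367/27 (≈13.5926) theta=-1373/2835 (≈-0.4843)
After 5 (propagate distance d=32): x=-5401/2835 (≈-1.9051) theta=-1373/2835 (≈-0.4843)
After 6 (thin lens f=48): x=-5401/2835 (≈-1.9051) theta=-60503/136080 (≈-0.4446)
After 7 (propagate distance d=20 (to screen)): x=-367327/34020 (≈-10.7974) theta=-60503/136080 (≈-0.4446)
|theta_initial|=0.3000 |theta_final|=60503/136080 (≈0.4446) -> increased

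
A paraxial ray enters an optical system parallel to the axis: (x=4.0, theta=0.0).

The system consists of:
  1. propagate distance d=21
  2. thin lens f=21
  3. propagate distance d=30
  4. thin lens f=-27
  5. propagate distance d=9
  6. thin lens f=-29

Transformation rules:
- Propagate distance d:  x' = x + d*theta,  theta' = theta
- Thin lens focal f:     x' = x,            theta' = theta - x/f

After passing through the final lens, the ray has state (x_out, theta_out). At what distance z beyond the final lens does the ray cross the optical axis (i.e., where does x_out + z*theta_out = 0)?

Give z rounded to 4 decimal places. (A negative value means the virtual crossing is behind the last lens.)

Initial: x=4.0000 theta=0.0000
After 1 (propagate distance d=21): x=4.0000 theta=0.0000
After 2 (thin lens f=21): x=4.0000 theta=-4/21 (≈-0.1905)
After 3 (propagate distance d=30): x=-12/7 (≈-1.7143) theta=-4/21 (≈-0.1905)
After 4 (thin lens f=-27): x=-12/7 (≈-1.7143) theta=-16/63 (≈-0.2540)
After 5 (propagate distance d=9): x=-4.0000 theta=-16/63 (≈-0.2540)
After 6 (thin lens f=-29): x=-4.0000 theta=-716/1827 (≈-0.3919)
z_focus = -x_out/theta_out = -(-4.0000)/(-716/1827) = -1827/179 ≈ -10.2067
Rounded to 4 decimal places: z = -10.2067

Answer: -10.2067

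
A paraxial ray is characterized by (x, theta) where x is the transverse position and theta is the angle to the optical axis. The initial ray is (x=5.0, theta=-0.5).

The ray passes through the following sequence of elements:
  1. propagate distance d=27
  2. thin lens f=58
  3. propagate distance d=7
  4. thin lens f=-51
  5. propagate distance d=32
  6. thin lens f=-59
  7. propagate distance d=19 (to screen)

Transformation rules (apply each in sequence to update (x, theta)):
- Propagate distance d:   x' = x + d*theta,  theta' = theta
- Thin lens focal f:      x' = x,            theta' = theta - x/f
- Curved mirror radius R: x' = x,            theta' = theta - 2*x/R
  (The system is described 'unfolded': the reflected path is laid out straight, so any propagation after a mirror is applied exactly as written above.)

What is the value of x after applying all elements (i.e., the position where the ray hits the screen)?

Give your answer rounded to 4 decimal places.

Answer: -49.3679

Derivation:
Initial: x=5.0000 theta=-0.5000
After 1 (propagate distance d=27): x=-8.5000 theta=-0.5000
After 2 (thin lens f=58): x=-8.5000 theta=-41/116 (≈-0.3534)
After 3 (propagate distance d=7): x=-1273/116 (≈-10.9741) theta=-41/116 (≈-0.3534)
After 4 (thin lens f=-51): x=-1273/116 (≈-10.9741) theta=-29/51 (≈-0.5686)
After 5 (propagate distance d=32): x=-172571/5916 (≈-29.1702) theta=-29/51 (≈-0.5686)
After 6 (thin lens f=-59): x=-172571/5916 (≈-29.1702) theta=-371047/349044 (≈-1.0630)
After 7 (propagate distance d=19 (to screen)): x=-8615791/174522 (≈-49.3679) theta=-371047/349044 (≈-1.0630)
Rounded to 4 decimal places: x = -49.3679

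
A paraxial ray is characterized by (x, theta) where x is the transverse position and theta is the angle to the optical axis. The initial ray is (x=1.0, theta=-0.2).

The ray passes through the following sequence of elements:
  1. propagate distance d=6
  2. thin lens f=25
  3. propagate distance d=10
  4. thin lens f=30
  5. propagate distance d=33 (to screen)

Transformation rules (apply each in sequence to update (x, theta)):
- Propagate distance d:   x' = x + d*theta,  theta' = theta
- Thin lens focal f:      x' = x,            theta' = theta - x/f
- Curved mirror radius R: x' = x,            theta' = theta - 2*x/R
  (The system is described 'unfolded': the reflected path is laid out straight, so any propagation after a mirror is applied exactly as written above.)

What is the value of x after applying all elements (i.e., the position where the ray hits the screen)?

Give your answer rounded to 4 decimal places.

Initial: x=1.0000 theta=-0.2000
After 1 (propagate distance d=6): x=-0.2000 theta=-0.2000
After 2 (thin lens f=25): x=-0.2000 theta=-0.1920
After 3 (propagate distance d=10): x=-2.1200 theta=-0.1920
After 4 (thin lens f=30): x=-2.1200 theta=-91/750 (≈-0.1213)
After 5 (propagate distance d=33 (to screen)): x=-6.1240 theta=-91/750 (≈-0.1213)
Rounded to 4 decimal places: x = -6.1240

Answer: -6.1240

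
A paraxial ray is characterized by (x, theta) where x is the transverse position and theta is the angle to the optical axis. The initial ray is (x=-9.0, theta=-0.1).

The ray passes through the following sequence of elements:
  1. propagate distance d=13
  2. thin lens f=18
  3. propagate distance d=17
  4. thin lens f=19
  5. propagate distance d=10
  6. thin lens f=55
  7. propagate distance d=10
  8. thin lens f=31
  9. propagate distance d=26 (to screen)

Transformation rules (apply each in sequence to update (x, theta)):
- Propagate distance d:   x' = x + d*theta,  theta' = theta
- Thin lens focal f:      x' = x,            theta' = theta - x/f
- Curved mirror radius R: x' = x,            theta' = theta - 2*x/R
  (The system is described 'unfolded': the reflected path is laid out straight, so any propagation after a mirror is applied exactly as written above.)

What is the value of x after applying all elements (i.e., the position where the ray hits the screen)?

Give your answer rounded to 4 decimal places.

Answer: 15.0993

Derivation:
Initial: x=-9.0000 theta=-0.1000
After 1 (propagate distance d=13): x=-10.3000 theta=-0.1000
After 2 (thin lens f=18): x=-10.3000 theta=17/36 (≈0.4722)
After 3 (propagate distance d=17): x=-409/180 (≈-2.2722) theta=17/36 (≈0.4722)
After 4 (thin lens f=19): x=-409/180 (≈-2.2722) theta=506/855 (≈0.5918)
After 5 (propagate distance d=10): x=12469/3420 (≈3.6459) theta=506/855 (≈0.5918)
After 6 (thin lens f=55): x=12469/3420 (≈3.6459) theta=98851/188100 (≈0.5255)
After 7 (propagate distance d=10): x=334861/37620 (≈8.9011) theta=98851/188100 (≈0.5255)
After 8 (thin lens f=31): x=334861/37620 (≈8.9011) theta=347519/1457775 (≈0.2384)
After 9 (propagate distance d=26 (to screen)): x=29348477/1943700 (≈15.0993) theta=347519/1457775 (≈0.2384)
Rounded to 4 decimal places: x = 15.0993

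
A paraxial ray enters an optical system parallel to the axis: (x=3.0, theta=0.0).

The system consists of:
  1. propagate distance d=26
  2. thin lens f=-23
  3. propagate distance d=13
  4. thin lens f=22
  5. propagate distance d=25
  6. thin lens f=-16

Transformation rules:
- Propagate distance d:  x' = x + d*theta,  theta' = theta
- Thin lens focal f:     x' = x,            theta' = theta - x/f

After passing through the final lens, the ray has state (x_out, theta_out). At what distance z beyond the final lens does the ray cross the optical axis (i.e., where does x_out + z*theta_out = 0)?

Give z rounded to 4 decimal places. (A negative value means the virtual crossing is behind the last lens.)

Answer: -32.4404

Derivation:
Initial: x=3.0000 theta=0.0000
After 1 (propagate distance d=26): x=3.0000 theta=0.0000
After 2 (thin lens f=-23): x=3.0000 theta=3/23 (≈0.1304)
After 3 (propagate distance d=13): x=108/23 (≈4.6957) theta=3/23 (≈0.1304)
After 4 (thin lens f=22): x=108/23 (≈4.6957) theta=-21/253 (≈-0.0830)
After 5 (propagate distance d=25): x=663/253 (≈2.6206) theta=-21/253 (≈-0.0830)
After 6 (thin lens f=-16): x=663/253 (≈2.6206) theta=327/4048 (≈0.0808)
z_focus = -x_out/theta_out = -(663/253)/(327/4048) = -3536/109 ≈ -32.4404
Rounded to 4 decimal places: z = -32.4404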